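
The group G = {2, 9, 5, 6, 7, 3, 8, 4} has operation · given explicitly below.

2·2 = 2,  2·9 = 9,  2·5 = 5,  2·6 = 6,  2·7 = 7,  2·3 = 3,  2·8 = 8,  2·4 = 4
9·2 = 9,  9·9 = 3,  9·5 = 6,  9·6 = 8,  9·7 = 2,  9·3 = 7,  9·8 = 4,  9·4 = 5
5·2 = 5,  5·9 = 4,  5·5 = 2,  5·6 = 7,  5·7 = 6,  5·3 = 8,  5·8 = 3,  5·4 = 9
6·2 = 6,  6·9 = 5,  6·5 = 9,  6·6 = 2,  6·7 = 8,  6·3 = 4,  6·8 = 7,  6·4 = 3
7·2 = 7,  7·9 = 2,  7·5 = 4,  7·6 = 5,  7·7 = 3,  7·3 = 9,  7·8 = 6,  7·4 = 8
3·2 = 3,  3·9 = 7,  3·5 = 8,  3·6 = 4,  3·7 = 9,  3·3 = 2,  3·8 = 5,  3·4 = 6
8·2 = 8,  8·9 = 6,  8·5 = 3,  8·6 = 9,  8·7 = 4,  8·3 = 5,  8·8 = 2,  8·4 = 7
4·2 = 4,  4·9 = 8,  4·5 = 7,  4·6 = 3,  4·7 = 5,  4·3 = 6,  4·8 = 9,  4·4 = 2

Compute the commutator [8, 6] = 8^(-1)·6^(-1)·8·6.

3

Identity is 2; from the table 8^(-1) = 8 and 6^(-1) = 6.
8·6 = 9
9·8 = 4
4·6 = 3
(Structurally, G here is isomorphic to the dihedral group D_4.)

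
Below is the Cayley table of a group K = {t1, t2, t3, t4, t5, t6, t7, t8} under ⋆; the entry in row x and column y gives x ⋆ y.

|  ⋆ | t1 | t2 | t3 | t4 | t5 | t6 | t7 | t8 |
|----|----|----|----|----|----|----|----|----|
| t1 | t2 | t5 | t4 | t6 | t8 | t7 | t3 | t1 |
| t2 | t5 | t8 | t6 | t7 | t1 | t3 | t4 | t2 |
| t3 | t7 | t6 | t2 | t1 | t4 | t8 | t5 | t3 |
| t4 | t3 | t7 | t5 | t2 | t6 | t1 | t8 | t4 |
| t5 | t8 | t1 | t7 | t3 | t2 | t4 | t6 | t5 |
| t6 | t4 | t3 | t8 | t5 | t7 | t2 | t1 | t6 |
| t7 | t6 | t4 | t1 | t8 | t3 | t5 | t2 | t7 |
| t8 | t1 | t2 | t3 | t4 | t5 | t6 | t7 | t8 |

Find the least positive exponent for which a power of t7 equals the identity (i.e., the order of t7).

4

The identity element is t8 (its row matches the header).
t7^1 = t7
t7^2 = t7 ⋆ t7 = t2
t7^3 = t2 ⋆ t7 = t4
t7^4 = t4 ⋆ t7 = t8
The first power of t7 equal to the identity is t7^4, so ord(t7) = 4.
(Structurally, K here is isomorphic to the quaternion group Q_8.)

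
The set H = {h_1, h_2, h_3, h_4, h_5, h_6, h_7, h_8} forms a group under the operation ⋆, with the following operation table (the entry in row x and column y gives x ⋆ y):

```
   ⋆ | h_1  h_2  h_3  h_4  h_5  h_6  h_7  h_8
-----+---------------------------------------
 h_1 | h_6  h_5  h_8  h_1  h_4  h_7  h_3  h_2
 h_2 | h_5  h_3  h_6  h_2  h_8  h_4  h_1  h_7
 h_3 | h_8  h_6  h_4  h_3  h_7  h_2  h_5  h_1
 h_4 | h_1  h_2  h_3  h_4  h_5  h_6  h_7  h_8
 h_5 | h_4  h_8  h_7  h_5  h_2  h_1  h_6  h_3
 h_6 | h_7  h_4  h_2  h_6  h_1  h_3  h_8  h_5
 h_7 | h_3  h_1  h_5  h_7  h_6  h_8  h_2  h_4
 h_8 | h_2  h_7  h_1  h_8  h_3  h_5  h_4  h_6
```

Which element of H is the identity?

The identity e satisfies e ⋆ x = x for all x, so its row in the table reproduces the column headers.
Row h_4 reads: h_1, h_2, h_3, h_4, h_5, h_6, h_7, h_8 — exactly the header order. So h_4 is the identity.

h_4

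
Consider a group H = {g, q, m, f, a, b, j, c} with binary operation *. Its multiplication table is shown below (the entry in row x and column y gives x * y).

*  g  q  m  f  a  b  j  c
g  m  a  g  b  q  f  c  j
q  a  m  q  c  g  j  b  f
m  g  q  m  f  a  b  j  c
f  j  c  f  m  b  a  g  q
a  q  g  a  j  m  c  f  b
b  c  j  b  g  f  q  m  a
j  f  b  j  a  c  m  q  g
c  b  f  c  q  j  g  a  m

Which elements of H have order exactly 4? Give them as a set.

Identity is m. Compute the order of each non-identity element by repeated multiplication:
  g: g → m  (order 2)
  q: q → m  (order 2)
  f: f → m  (order 2)
  a: a → m  (order 2)
  b: b → q → j → m  (order 4)
  j: j → q → b → m  (order 4)
  c: c → m  (order 2)
Elements of order 4: {b, j}.

{b, j}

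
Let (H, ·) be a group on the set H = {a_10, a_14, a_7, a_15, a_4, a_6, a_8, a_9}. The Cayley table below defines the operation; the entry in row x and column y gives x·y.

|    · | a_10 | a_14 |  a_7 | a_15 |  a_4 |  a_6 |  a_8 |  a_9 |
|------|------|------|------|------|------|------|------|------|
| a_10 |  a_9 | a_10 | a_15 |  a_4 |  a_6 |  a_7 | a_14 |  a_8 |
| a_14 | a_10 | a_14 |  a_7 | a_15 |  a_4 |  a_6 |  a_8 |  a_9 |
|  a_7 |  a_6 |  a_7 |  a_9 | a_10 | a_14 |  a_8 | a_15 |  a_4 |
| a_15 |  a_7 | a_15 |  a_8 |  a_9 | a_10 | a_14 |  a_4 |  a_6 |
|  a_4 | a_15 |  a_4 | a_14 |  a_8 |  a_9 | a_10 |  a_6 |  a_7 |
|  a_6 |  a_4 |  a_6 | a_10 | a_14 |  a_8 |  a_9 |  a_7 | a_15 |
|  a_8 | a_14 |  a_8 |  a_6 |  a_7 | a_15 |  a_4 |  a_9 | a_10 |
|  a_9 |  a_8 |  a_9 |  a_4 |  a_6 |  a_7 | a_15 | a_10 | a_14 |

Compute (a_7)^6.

a_7^1 = a_7
a_7^2 = a_7·a_7 = a_9
a_7^3 = a_9·a_7 = a_4
a_7^4 = a_4·a_7 = a_14
a_7^5 = a_14·a_7 = a_7
a_7^6 = a_7·a_7 = a_9
(Structurally, H here is isomorphic to the quaternion group Q_8.)

a_9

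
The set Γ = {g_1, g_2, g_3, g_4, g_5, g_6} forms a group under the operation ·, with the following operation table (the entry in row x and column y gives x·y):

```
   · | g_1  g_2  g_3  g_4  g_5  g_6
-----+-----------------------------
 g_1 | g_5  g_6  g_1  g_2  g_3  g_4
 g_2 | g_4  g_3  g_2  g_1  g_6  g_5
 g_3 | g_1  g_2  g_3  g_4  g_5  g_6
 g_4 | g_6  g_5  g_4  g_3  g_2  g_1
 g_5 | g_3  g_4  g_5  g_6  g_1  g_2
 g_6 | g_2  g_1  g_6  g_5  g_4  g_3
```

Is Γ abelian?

No

g_5·g_6 = g_2 but g_6·g_5 = g_4.
Since g_5 and g_6 do not commute, Γ is not abelian.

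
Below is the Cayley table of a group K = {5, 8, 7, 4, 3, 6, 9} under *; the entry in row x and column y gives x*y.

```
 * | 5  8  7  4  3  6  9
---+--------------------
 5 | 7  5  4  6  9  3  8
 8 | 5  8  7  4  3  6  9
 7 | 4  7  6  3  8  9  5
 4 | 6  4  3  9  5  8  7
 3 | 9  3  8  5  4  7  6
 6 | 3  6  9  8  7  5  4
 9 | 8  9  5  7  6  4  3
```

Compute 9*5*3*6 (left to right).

9*5 = 8
8*3 = 3
3*6 = 7

7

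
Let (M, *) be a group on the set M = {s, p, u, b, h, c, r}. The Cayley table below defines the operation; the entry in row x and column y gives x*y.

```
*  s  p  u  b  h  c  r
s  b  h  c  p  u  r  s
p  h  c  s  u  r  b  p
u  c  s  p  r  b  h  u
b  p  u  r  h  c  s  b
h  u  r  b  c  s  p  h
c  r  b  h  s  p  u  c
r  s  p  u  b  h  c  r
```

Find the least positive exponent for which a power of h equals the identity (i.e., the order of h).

7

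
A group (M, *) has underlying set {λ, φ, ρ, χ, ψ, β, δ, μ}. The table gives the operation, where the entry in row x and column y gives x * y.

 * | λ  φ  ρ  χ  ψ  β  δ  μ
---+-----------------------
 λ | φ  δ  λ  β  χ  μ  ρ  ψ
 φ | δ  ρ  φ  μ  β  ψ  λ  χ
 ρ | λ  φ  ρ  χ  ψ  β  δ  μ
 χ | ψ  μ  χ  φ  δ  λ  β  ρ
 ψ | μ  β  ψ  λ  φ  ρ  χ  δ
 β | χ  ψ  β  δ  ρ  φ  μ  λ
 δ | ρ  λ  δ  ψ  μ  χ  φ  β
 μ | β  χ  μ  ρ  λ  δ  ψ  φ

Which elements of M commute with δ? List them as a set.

{δ, λ, ρ, φ}

Compare row δ with column δ entry by entry.
φ * δ = λ = δ * φ, so φ commutes with δ.
β * δ = μ but δ * β = χ, so β does not.
Collecting the elements that commute with δ: C(δ) = {δ, λ, ρ, φ}.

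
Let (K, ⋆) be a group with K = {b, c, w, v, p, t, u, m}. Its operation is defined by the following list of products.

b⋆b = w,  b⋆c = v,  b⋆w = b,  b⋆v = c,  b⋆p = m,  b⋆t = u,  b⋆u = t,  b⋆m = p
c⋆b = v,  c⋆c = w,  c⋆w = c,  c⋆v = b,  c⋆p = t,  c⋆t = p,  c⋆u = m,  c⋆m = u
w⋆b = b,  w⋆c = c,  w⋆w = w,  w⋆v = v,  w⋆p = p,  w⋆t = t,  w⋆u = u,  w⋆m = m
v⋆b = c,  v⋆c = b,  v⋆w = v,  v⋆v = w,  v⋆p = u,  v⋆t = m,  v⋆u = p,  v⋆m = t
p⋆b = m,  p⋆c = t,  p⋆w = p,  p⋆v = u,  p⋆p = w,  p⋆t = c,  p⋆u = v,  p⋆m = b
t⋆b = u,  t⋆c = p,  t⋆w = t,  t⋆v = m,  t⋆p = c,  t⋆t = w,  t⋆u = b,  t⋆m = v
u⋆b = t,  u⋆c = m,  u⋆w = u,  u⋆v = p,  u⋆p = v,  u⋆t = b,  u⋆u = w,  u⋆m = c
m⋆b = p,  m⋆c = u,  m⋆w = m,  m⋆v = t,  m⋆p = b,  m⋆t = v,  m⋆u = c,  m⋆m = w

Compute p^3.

p

p^1 = p
p^2 = p ⋆ p = w
p^3 = w ⋆ p = p
(Structurally, K here is isomorphic to the elementary abelian group (Z_2)^3.)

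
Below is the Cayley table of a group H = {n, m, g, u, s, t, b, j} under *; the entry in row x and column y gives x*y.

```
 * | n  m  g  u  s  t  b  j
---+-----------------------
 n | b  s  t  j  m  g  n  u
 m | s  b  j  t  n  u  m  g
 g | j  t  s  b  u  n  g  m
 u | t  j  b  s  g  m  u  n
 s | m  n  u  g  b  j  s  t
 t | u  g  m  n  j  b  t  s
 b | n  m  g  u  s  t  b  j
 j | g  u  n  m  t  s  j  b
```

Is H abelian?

u*n = t but n*u = j.
Since u and n do not commute, H is not abelian.

No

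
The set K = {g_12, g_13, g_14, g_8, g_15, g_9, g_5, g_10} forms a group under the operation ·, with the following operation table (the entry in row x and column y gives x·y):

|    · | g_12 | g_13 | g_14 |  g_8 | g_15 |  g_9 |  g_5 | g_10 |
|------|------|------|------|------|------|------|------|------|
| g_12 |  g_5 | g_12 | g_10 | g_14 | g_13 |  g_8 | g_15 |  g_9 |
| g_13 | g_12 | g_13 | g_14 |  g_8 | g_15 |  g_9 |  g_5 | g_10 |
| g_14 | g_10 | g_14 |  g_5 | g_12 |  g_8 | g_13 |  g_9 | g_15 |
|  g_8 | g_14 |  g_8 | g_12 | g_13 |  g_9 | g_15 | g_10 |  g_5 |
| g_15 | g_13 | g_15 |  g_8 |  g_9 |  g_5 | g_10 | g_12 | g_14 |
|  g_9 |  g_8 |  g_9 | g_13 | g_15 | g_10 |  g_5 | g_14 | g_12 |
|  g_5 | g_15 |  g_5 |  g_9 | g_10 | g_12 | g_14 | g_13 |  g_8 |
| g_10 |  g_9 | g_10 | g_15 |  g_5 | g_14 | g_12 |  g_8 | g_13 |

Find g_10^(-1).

First locate the identity: row g_13 matches the header, so g_13 is the identity.
Scan row g_10 for g_13: g_10·g_10 = g_13. Hence g_10^(-1) = g_10.
(Structurally, K here is isomorphic to Z_2 x Z_4.)

g_10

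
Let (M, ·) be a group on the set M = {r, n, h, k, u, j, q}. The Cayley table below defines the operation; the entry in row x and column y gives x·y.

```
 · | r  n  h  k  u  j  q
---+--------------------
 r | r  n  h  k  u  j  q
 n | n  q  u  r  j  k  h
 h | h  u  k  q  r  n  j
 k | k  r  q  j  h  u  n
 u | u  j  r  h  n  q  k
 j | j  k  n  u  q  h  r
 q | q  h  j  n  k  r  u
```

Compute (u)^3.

u^1 = u
u^2 = u·u = n
u^3 = n·u = j

j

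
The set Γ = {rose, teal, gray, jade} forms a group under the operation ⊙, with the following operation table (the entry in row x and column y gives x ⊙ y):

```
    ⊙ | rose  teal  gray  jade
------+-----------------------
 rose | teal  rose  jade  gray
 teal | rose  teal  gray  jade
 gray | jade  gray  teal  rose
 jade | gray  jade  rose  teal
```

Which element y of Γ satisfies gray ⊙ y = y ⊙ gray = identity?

First locate the identity: row teal matches the header, so teal is the identity.
Scan row gray for teal: gray ⊙ gray = teal. Hence gray^(-1) = gray.

gray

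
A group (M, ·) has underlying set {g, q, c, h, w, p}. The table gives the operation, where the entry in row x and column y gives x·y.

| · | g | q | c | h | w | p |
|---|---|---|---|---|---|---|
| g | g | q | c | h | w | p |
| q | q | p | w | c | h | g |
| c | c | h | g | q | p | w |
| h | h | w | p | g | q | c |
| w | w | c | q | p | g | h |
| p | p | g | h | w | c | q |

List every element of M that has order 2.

{c, h, w}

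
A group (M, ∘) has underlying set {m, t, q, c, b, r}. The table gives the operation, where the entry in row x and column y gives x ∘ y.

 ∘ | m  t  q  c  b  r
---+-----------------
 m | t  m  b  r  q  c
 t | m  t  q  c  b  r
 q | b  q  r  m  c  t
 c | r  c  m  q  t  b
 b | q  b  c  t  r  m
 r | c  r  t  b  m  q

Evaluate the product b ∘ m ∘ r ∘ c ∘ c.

b ∘ m = q
q ∘ r = t
t ∘ c = c
c ∘ c = q

q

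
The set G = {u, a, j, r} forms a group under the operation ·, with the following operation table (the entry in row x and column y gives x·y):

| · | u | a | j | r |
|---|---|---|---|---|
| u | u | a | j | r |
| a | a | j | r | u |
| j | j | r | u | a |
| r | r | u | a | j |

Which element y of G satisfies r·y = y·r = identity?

First locate the identity: row u matches the header, so u is the identity.
Scan row r for u: r·a = u. Hence r^(-1) = a.

a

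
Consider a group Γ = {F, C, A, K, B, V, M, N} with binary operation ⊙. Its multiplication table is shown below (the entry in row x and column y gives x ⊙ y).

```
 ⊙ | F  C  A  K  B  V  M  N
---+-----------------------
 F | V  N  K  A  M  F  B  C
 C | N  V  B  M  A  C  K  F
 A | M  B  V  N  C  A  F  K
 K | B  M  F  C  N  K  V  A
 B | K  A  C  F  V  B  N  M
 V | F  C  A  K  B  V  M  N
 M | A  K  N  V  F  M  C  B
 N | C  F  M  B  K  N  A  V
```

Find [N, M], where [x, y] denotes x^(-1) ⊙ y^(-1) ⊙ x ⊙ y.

C

Identity is V; from the table N^(-1) = N and M^(-1) = K.
N ⊙ K = B
B ⊙ N = M
M ⊙ M = C
(Structurally, Γ here is isomorphic to the dihedral group D_4.)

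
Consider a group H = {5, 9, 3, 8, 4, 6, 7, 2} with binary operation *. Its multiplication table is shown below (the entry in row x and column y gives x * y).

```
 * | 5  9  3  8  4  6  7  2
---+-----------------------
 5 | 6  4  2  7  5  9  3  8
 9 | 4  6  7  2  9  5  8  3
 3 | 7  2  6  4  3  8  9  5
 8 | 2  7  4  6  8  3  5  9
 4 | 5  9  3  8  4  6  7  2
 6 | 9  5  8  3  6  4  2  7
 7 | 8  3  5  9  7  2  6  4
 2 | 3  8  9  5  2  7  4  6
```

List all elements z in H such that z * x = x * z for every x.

An element z is central iff its row equals its column in the table.
For 3: 3 * 7 = 9 ≠ 5 = 7 * 3, so 3 ∉ Z.
Checking each element this way leaves Z(H) = {4, 6}.
(Structurally, H here is isomorphic to the quaternion group Q_8.)

{4, 6}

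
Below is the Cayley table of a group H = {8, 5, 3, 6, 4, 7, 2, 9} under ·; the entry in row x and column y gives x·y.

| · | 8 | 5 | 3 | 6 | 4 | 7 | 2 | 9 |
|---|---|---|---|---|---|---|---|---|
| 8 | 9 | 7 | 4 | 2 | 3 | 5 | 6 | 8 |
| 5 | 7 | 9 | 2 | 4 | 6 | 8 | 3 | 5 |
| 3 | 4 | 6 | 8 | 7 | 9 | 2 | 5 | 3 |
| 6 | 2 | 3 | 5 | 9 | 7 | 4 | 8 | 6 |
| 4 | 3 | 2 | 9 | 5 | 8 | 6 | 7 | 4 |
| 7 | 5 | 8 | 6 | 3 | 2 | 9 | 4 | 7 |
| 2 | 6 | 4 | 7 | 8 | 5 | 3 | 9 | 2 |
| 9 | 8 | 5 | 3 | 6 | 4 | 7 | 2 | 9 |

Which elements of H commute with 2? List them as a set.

Compare row 2 with column 2 entry by entry.
6·2 = 8 = 2·6, so 6 commutes with 2.
4·2 = 7 but 2·4 = 5, so 4 does not.
Collecting the elements that commute with 2: C(2) = {2, 6, 8, 9}.

{2, 6, 8, 9}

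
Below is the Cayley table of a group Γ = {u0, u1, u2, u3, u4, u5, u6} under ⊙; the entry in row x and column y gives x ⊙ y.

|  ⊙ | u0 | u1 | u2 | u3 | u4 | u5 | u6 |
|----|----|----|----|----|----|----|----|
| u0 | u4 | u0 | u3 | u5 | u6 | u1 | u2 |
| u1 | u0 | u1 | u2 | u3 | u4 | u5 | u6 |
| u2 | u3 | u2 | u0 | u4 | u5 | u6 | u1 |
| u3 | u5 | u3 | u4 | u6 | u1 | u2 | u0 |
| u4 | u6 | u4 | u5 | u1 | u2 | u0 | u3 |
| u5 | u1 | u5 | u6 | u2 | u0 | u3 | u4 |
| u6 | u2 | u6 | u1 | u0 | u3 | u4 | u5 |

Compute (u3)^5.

u2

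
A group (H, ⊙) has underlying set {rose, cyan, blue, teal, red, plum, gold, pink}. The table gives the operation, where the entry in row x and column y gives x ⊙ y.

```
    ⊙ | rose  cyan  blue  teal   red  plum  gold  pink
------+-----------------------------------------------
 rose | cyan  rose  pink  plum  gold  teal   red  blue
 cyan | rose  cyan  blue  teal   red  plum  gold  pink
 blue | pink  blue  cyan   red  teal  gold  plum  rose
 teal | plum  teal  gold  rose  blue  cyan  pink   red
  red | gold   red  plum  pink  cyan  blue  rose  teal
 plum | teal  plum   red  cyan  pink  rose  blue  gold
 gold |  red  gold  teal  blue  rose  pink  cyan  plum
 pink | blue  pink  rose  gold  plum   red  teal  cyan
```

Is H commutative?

No

teal ⊙ blue = gold but blue ⊙ teal = red.
Since teal and blue do not commute, H is not abelian.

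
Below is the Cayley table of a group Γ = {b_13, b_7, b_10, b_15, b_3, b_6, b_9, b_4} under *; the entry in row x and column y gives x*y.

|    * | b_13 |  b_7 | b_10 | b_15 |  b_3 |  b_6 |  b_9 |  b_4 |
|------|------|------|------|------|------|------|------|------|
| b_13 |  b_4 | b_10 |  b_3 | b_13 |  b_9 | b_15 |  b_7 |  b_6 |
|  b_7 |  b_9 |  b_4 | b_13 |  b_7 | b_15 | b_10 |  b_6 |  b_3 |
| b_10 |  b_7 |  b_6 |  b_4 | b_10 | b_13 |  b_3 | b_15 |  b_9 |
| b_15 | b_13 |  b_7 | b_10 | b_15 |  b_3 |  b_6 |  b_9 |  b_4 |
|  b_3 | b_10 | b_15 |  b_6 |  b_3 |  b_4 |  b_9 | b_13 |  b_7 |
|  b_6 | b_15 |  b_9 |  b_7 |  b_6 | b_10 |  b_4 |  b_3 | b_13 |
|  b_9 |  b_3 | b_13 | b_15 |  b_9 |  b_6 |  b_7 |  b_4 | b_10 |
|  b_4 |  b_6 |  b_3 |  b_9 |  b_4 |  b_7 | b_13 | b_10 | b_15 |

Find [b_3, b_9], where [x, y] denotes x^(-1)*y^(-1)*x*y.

Identity is b_15; from the table b_3^(-1) = b_7 and b_9^(-1) = b_10.
b_7*b_10 = b_13
b_13*b_3 = b_9
b_9*b_9 = b_4
(Structurally, Γ here is isomorphic to the quaternion group Q_8.)

b_4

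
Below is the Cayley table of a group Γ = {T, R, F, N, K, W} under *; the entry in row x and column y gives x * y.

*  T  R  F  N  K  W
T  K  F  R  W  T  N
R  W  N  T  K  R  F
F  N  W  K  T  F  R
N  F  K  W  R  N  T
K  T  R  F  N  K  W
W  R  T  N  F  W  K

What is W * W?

Read row W, column W: W * W = K.

K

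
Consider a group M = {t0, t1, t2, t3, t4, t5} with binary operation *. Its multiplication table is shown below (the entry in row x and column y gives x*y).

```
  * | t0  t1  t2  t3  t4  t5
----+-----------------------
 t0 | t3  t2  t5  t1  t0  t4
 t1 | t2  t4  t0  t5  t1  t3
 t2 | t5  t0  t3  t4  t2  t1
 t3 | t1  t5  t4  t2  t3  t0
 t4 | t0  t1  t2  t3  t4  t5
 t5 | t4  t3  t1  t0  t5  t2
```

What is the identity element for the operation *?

t4

The identity e satisfies e*x = x for all x, so its row in the table reproduces the column headers.
Row t4 reads: t0, t1, t2, t3, t4, t5 — exactly the header order. So t4 is the identity.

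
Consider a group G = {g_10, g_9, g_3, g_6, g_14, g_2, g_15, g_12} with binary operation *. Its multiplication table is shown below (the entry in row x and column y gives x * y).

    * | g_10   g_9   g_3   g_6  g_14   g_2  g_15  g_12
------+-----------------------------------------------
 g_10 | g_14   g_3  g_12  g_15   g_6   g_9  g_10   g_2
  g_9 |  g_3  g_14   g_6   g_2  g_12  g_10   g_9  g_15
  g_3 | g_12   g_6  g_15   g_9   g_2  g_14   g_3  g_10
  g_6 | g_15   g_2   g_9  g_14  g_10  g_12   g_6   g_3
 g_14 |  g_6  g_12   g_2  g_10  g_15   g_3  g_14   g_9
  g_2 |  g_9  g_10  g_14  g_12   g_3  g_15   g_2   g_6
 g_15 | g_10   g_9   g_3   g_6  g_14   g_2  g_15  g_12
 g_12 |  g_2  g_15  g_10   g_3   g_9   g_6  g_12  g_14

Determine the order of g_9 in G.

The identity element is g_15 (its row matches the header).
g_9^1 = g_9
g_9^2 = g_9 * g_9 = g_14
g_9^3 = g_14 * g_9 = g_12
g_9^4 = g_12 * g_9 = g_15
The first power of g_9 equal to the identity is g_9^4, so ord(g_9) = 4.

4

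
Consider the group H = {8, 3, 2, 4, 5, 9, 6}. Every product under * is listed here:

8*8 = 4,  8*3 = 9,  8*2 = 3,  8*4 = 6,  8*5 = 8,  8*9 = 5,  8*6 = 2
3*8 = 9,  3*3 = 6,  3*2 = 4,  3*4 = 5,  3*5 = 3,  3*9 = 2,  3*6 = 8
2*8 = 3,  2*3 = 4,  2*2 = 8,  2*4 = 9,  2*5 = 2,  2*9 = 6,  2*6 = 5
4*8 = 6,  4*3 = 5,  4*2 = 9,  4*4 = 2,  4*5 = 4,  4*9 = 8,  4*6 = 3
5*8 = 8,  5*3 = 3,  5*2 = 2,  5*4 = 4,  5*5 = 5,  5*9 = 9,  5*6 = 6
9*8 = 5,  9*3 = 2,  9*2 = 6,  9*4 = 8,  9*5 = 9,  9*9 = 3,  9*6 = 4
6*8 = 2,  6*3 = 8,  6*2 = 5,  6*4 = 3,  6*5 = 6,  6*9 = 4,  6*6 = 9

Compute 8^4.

2

8^1 = 8
8^2 = 8 * 8 = 4
8^3 = 4 * 8 = 6
8^4 = 6 * 8 = 2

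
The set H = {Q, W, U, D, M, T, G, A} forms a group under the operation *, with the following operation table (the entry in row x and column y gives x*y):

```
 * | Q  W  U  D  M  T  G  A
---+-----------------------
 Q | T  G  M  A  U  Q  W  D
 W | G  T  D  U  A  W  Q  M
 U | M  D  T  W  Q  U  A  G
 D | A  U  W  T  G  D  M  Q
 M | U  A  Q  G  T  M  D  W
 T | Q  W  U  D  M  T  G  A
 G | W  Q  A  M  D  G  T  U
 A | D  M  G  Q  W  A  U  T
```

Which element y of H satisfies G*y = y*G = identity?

G

First locate the identity: row T matches the header, so T is the identity.
Scan row G for T: G*G = T. Hence G^(-1) = G.
(Structurally, H here is isomorphic to the elementary abelian group (Z_2)^3.)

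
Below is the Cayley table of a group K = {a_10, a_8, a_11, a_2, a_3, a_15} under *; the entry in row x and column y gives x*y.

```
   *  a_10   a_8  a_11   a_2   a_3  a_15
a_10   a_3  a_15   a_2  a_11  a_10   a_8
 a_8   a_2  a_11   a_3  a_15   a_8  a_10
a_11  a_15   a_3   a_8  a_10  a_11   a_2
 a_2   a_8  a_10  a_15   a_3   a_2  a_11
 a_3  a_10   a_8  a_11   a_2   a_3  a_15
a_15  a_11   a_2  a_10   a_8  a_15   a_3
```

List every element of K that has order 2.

{a_10, a_15, a_2}

Identity is a_3. Compute the order of each non-identity element by repeated multiplication:
  a_10: a_10 → a_3  (order 2)
  a_8: a_8 → a_11 → a_3  (order 3)
  a_11: a_11 → a_8 → a_3  (order 3)
  a_2: a_2 → a_3  (order 2)
  a_15: a_15 → a_3  (order 2)
Elements of order 2: {a_10, a_15, a_2}.
(Structurally, K here is isomorphic to the symmetric group S_3.)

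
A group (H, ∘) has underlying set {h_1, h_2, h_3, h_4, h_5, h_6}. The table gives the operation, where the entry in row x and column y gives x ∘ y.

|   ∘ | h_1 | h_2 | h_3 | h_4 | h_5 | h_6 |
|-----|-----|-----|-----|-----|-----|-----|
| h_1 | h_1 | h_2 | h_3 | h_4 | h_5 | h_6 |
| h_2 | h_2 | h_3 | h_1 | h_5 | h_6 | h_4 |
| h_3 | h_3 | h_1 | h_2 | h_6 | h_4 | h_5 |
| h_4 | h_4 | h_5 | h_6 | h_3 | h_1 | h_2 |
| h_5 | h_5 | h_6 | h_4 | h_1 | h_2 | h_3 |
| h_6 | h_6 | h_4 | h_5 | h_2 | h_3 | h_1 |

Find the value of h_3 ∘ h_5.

h_4

Read row h_3, column h_5: h_3 ∘ h_5 = h_4.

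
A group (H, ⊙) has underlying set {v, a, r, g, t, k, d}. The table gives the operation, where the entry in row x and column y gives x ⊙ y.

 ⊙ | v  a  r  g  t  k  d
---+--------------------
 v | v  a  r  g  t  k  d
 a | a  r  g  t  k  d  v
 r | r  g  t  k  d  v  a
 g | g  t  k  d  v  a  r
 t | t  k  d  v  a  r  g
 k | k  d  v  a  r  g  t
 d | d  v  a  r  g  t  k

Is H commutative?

Yes

Check whether the table is symmetric across its main diagonal.
Every entry (row x, col y) equals the entry (row y, col x), so H is abelian.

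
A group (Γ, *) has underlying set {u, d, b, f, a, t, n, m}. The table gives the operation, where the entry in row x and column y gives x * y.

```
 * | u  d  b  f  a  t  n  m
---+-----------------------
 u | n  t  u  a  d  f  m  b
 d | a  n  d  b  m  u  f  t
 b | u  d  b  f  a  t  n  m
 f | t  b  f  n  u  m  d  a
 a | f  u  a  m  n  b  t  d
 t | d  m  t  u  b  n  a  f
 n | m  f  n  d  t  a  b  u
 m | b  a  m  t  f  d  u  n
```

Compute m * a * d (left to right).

m * a = f
f * d = b
(Structurally, Γ here is isomorphic to the quaternion group Q_8.)

b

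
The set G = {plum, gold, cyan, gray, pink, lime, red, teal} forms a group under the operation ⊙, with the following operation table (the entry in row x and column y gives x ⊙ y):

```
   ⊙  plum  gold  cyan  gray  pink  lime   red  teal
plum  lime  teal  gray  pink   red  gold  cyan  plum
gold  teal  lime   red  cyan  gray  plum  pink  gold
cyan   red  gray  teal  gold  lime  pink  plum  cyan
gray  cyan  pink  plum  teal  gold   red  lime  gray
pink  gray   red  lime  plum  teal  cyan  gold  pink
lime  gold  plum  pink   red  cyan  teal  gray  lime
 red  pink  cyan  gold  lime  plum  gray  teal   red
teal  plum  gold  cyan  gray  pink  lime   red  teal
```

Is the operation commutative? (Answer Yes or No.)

No

gold ⊙ pink = gray but pink ⊙ gold = red.
Since gold and pink do not commute, G is not abelian.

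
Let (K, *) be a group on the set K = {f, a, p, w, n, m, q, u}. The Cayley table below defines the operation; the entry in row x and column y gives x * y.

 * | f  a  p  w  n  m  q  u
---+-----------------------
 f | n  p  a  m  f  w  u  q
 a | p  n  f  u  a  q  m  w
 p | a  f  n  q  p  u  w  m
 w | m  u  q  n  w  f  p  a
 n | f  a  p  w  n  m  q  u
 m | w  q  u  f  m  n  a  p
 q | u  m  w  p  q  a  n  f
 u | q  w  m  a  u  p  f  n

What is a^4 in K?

a^1 = a
a^2 = a * a = n
a^3 = n * a = a
a^4 = a * a = n

n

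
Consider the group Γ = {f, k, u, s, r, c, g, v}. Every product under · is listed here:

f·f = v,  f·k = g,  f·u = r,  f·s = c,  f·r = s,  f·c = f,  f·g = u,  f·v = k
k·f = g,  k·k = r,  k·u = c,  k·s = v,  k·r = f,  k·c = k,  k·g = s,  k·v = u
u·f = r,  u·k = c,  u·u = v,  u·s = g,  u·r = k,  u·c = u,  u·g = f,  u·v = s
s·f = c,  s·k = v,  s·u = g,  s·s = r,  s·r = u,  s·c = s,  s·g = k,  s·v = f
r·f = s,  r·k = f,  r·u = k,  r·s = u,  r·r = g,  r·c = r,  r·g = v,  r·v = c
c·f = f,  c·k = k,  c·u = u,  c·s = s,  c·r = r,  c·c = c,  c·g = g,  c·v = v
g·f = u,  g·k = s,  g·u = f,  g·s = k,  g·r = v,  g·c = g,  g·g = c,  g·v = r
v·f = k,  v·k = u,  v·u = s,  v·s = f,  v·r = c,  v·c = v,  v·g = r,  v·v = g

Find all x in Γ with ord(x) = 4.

{r, v}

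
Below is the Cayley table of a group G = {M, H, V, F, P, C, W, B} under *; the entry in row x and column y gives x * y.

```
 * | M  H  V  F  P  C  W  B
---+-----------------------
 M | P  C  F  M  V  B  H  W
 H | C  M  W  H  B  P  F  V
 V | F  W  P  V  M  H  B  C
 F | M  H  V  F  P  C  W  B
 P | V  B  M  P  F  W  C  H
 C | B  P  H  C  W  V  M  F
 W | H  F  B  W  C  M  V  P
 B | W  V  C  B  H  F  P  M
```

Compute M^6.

P

M^1 = M
M^2 = M * M = P
M^3 = P * M = V
M^4 = V * M = F
M^5 = F * M = M
M^6 = M * M = P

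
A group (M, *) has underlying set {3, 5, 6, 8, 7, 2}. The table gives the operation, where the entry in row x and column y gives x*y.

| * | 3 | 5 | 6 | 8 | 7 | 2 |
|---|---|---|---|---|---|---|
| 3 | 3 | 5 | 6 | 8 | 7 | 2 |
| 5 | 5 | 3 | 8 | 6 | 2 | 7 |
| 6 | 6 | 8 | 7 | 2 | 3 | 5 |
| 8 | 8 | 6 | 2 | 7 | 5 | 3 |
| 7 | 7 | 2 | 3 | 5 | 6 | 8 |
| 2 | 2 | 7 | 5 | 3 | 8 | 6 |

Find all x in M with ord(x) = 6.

Identity is 3. Compute the order of each non-identity element by repeated multiplication:
  5: 5 → 3  (order 2)
  6: 6 → 7 → 3  (order 3)
  8: 8 → 7 → 5 → 6 → 2 → 3  (order 6)
  7: 7 → 6 → 3  (order 3)
  2: 2 → 6 → 5 → 7 → 8 → 3  (order 6)
Elements of order 6: {2, 8}.
(Structurally, M here is isomorphic to the cyclic group Z_6.)

{2, 8}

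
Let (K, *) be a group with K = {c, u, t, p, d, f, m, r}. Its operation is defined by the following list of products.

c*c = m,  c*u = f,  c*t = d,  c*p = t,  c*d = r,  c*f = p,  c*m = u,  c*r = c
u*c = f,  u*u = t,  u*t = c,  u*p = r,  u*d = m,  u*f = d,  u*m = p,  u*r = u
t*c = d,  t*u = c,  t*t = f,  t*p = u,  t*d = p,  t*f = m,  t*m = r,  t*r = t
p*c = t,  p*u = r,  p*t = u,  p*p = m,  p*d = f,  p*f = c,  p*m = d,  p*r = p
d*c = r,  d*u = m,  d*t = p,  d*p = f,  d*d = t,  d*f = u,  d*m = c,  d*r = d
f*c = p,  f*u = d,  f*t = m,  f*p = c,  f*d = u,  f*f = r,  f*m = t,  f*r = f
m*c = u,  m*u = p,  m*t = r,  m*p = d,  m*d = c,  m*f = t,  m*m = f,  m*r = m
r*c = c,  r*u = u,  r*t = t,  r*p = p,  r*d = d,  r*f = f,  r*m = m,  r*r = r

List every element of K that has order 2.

{f}

Identity is r. Compute the order of each non-identity element by repeated multiplication:
  c: c → m → u → f → p → t → d → r  (order 8)
  u: u → t → c → f → d → m → p → r  (order 8)
  t: t → f → m → r  (order 4)
  p: p → m → d → f → c → t → u → r  (order 8)
  d: d → t → p → f → u → m → c → r  (order 8)
  f: f → r  (order 2)
  m: m → f → t → r  (order 4)
Elements of order 2: {f}.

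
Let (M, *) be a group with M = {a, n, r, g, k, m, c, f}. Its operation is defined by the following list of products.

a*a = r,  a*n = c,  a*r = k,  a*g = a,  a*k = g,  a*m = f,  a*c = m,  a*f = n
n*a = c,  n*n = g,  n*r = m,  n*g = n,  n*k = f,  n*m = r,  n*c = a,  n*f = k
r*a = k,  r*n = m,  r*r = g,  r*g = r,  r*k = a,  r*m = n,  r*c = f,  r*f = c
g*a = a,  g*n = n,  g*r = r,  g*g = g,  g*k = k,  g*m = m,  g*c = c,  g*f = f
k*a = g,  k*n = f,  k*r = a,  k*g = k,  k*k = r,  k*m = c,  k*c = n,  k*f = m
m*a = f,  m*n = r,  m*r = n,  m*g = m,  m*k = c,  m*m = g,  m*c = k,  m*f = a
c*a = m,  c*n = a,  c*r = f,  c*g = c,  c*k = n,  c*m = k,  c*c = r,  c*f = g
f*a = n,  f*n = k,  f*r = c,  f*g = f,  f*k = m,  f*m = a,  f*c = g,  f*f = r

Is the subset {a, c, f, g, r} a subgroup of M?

c*a = m, which is not in {a, c, f, g, r}.
The subset is not closed under *, so it is not a subgroup.
(Structurally, M here is isomorphic to Z_2 x Z_4.)

No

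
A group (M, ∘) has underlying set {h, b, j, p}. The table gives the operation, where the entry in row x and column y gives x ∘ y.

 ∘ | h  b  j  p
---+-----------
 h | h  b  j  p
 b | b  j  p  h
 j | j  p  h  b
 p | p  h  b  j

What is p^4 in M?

p^1 = p
p^2 = p ∘ p = j
p^3 = j ∘ p = b
p^4 = b ∘ p = h

h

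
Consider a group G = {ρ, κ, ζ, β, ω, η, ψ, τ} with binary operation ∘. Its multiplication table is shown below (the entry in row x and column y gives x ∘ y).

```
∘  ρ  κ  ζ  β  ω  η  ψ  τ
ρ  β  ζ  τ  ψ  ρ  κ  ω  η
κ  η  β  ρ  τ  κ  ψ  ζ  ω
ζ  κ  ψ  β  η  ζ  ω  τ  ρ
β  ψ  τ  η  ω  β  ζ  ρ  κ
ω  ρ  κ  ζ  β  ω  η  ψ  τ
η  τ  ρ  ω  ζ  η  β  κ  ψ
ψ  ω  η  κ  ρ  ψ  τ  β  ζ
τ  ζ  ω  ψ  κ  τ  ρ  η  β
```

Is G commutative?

τ ∘ ρ = ζ but ρ ∘ τ = η.
Since τ and ρ do not commute, G is not abelian.

No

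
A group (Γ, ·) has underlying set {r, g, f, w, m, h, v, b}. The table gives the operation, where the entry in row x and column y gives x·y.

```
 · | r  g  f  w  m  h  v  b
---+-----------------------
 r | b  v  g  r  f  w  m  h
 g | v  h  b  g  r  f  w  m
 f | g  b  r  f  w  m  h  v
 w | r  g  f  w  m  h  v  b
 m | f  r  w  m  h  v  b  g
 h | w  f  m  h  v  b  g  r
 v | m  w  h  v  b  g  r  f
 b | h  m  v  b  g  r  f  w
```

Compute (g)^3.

g^1 = g
g^2 = g·g = h
g^3 = h·g = f

f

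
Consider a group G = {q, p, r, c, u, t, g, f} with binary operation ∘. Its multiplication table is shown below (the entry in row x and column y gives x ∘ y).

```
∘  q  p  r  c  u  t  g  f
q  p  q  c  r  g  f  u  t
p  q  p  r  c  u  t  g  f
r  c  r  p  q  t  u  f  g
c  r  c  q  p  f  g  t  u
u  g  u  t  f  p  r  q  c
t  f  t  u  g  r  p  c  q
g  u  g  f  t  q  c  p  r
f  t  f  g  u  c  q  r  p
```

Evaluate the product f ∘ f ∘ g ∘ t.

f ∘ f = p
p ∘ g = g
g ∘ t = c

c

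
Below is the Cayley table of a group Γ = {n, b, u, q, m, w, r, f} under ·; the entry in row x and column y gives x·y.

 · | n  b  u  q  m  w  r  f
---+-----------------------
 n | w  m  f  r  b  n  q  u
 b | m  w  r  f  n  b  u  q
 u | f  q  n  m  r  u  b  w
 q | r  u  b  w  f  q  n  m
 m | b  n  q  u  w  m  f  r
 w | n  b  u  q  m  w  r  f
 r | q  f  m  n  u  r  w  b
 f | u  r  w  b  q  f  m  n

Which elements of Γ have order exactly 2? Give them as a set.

Identity is w. Compute the order of each non-identity element by repeated multiplication:
  n: n → w  (order 2)
  b: b → w  (order 2)
  u: u → n → f → w  (order 4)
  q: q → w  (order 2)
  m: m → w  (order 2)
  r: r → w  (order 2)
  f: f → n → u → w  (order 4)
Elements of order 2: {b, m, n, q, r}.

{b, m, n, q, r}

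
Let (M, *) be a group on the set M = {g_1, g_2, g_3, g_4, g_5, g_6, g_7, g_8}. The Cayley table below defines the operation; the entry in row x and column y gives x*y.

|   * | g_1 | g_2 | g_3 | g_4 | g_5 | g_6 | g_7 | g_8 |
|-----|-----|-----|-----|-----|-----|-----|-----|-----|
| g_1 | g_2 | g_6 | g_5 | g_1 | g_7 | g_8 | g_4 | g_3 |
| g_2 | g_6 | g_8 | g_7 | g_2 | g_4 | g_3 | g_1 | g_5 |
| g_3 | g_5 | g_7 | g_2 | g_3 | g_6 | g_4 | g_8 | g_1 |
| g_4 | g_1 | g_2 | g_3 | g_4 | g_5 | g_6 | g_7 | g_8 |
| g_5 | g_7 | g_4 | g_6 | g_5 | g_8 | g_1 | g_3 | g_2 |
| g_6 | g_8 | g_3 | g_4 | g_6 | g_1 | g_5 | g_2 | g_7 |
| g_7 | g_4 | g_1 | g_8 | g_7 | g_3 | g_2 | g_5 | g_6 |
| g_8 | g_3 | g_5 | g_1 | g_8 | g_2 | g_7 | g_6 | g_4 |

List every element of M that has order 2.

Identity is g_4. Compute the order of each non-identity element by repeated multiplication:
  g_1: g_1 → g_2 → g_6 → g_8 → g_3 → g_5 → g_7 → g_4  (order 8)
  g_2: g_2 → g_8 → g_5 → g_4  (order 4)
  g_3: g_3 → g_2 → g_7 → g_8 → g_1 → g_5 → g_6 → g_4  (order 8)
  g_5: g_5 → g_8 → g_2 → g_4  (order 4)
  g_6: g_6 → g_5 → g_1 → g_8 → g_7 → g_2 → g_3 → g_4  (order 8)
  g_7: g_7 → g_5 → g_3 → g_8 → g_6 → g_2 → g_1 → g_4  (order 8)
  g_8: g_8 → g_4  (order 2)
Elements of order 2: {g_8}.

{g_8}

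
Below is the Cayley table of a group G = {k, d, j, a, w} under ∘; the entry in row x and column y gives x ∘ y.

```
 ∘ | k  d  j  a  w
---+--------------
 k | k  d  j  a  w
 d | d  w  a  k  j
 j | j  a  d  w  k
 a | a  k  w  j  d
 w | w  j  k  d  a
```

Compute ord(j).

5

The identity element is k (its row matches the header).
j^1 = j
j^2 = j ∘ j = d
j^3 = d ∘ j = a
j^4 = a ∘ j = w
j^5 = w ∘ j = k
The first power of j equal to the identity is j^5, so ord(j) = 5.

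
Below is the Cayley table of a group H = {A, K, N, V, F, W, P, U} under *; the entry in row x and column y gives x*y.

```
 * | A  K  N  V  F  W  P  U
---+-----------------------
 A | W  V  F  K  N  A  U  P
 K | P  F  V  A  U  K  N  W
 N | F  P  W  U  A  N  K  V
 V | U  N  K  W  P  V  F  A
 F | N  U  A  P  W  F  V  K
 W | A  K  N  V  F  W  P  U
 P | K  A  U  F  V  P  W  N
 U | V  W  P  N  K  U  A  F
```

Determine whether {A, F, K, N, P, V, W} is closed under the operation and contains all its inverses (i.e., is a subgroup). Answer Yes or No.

No

K*F = U, which is not in {A, F, K, N, P, V, W}.
The subset is not closed under *, so it is not a subgroup.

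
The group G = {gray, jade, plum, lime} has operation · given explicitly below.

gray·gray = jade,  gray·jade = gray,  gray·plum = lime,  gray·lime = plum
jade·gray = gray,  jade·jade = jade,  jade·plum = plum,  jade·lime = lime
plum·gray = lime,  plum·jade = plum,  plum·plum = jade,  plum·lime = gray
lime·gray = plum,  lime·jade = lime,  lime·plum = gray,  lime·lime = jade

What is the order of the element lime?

2

The identity element is jade (its row matches the header).
lime^1 = lime
lime^2 = lime·lime = jade
The first power of lime equal to the identity is lime^2, so ord(lime) = 2.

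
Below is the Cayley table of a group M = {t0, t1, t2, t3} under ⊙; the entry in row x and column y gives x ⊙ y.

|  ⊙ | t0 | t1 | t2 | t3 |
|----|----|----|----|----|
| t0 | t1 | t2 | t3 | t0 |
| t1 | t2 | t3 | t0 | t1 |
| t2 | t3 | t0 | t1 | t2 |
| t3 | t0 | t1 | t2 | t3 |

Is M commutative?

Check whether the table is symmetric across its main diagonal.
Every entry (row x, col y) equals the entry (row y, col x), so M is abelian.
(In fact M ≅ the cyclic group Z_4.)

Yes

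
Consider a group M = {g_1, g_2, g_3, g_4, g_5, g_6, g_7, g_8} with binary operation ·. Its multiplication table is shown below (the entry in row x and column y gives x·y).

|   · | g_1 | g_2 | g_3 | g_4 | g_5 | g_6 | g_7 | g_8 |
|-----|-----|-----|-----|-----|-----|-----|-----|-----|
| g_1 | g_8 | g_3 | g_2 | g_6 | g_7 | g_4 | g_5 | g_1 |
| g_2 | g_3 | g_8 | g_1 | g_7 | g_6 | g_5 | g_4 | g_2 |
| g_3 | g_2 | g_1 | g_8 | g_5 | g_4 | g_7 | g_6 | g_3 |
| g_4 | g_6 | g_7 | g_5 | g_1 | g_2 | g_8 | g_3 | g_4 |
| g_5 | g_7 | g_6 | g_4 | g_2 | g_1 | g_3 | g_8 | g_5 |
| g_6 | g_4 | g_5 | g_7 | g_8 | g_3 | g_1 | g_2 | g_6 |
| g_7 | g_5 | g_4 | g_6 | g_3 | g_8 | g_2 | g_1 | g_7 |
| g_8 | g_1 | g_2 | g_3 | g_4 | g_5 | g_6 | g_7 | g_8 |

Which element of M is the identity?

The identity e satisfies e·x = x for all x, so its row in the table reproduces the column headers.
Row g_8 reads: g_1, g_2, g_3, g_4, g_5, g_6, g_7, g_8 — exactly the header order. So g_8 is the identity.

g_8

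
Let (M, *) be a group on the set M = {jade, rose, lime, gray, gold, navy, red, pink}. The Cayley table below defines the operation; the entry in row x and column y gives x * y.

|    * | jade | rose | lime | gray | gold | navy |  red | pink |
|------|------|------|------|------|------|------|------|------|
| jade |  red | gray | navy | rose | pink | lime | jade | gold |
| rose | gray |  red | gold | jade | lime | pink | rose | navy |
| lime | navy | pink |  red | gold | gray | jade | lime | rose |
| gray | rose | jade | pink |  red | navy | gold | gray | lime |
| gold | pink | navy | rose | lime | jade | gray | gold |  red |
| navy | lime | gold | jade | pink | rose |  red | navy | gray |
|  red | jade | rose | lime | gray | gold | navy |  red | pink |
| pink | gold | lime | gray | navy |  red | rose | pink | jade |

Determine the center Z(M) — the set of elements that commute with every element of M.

An element z is central iff its row equals its column in the table.
For pink: pink * rose = lime ≠ navy = rose * pink, so pink ∉ Z.
Checking each element this way leaves Z(M) = {jade, red}.
(Structurally, M here is isomorphic to the dihedral group D_4.)

{jade, red}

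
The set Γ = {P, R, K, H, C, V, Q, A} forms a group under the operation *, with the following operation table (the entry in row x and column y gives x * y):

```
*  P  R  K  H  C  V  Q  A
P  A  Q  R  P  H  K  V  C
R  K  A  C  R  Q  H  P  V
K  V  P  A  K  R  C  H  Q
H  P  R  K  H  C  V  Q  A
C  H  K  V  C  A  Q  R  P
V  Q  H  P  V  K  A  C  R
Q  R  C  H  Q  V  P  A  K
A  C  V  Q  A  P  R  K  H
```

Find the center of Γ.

An element z is central iff its row equals its column in the table.
For R: R * Q = P ≠ C = Q * R, so R ∉ Z.
Checking each element this way leaves Z(Γ) = {A, H}.

{A, H}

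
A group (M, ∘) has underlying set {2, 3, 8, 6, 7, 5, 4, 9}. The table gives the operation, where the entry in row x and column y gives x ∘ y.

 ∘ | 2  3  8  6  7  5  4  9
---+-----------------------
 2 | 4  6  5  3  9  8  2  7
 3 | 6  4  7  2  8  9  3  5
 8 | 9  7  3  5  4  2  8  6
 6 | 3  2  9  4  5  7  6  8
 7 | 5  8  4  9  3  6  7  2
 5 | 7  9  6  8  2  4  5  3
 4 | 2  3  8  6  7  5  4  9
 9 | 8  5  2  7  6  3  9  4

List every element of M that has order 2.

Identity is 4. Compute the order of each non-identity element by repeated multiplication:
  2: 2 → 4  (order 2)
  3: 3 → 4  (order 2)
  8: 8 → 3 → 7 → 4  (order 4)
  6: 6 → 4  (order 2)
  7: 7 → 3 → 8 → 4  (order 4)
  5: 5 → 4  (order 2)
  9: 9 → 4  (order 2)
Elements of order 2: {2, 3, 5, 6, 9}.

{2, 3, 5, 6, 9}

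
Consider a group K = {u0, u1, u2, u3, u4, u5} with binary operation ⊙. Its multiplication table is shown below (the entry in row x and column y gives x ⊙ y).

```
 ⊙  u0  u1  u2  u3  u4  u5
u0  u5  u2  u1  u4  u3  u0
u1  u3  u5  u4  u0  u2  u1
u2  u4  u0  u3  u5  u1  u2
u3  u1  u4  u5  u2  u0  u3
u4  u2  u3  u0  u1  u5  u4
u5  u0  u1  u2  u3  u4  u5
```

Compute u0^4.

u5

u0^1 = u0
u0^2 = u0 ⊙ u0 = u5
u0^3 = u5 ⊙ u0 = u0
u0^4 = u0 ⊙ u0 = u5
(Structurally, K here is isomorphic to the symmetric group S_3.)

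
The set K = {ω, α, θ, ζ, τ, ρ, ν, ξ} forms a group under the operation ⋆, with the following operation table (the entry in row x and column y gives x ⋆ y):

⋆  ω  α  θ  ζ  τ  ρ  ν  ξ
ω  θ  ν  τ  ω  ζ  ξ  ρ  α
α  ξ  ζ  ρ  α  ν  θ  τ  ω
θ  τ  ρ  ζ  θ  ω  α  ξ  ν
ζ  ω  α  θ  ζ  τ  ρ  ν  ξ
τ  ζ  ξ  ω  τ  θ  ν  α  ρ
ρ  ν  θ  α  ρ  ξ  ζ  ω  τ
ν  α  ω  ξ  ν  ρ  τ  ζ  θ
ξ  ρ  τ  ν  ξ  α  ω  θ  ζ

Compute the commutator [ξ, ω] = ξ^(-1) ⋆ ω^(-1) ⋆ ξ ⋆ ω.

Identity is ζ; from the table ξ^(-1) = ξ and ω^(-1) = τ.
ξ ⋆ τ = α
α ⋆ ξ = ω
ω ⋆ ω = θ

θ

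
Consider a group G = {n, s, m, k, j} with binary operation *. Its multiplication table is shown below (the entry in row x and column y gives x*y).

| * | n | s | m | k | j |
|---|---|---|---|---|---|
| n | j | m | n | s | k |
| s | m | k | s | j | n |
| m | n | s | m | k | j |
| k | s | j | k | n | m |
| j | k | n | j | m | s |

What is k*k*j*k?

n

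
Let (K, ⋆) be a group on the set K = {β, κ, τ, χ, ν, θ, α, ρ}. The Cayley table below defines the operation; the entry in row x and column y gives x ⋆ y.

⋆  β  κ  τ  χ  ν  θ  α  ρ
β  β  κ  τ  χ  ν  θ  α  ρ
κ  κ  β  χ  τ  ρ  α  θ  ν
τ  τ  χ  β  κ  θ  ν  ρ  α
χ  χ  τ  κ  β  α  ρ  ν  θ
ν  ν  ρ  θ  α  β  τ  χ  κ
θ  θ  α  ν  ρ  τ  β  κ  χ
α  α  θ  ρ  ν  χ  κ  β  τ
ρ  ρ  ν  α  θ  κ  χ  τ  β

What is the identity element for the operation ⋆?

The identity e satisfies e ⋆ x = x for all x, so its row in the table reproduces the column headers.
Row β reads: β, κ, τ, χ, ν, θ, α, ρ — exactly the header order. So β is the identity.

β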